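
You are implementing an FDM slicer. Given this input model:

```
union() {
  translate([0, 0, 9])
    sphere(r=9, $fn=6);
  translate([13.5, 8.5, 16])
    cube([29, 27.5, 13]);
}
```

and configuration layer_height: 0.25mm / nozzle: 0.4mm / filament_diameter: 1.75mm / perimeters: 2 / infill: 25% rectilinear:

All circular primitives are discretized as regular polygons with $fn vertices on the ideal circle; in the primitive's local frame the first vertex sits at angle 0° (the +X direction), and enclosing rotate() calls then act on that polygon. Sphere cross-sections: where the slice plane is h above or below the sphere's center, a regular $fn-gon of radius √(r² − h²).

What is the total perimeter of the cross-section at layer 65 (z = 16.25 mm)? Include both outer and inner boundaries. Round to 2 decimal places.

At z = 16.25 mm: the r=9 sphere slices to a regular 6-gon of circumradius 5.333 (√(r²−h²) with h=7.25 from center) (perimeter = 2·6·5.333·sin(180°/6) = 32.00 mm); the 29×27.5 cube at (13.5, 8.5) contributes its full rectangle (perimeter 113.00 mm); Combining (union): the 2 present regions are separate (no shared area or edge), so areas and boundary lengths simply add and each stays a separate island — boundary = 145.00 mm. Overall, the cross-section has 2 separate islands. Total boundary length (outer) = 145.00 mm.

145.00 mm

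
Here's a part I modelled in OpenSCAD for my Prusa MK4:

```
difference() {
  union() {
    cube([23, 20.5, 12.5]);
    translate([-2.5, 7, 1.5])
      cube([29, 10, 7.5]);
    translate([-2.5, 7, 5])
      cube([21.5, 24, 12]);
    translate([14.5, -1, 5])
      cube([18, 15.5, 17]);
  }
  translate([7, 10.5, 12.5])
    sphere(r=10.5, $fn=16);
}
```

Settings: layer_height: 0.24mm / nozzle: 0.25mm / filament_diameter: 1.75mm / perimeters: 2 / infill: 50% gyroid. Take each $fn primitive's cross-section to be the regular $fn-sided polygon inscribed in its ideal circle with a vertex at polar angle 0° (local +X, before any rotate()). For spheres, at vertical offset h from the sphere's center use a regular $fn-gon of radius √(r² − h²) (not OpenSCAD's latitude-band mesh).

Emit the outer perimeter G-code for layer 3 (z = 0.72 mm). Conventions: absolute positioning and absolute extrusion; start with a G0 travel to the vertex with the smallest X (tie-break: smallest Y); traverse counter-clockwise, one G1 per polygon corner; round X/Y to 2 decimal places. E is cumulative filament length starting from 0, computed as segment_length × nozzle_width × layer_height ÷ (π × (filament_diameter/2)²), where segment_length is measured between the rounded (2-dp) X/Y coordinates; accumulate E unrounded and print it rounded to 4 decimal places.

At z = 0.72 mm: the cube (footprint 23×20.5) is included at this height; the cube at (-2.5, 7) is absent (z outside [1.5, 9]); the cube at (-2.5, 7) is not intersected at this z (z outside [5, 17]); the cube at (14.5, -1) is not intersected at this z (z outside [5, 22]); Taking the union: only the 23×20.5 cube is present, so the union is just that shape — 1 connected region; the sphere at (7, 10.5) is absent (|z−center|=11.780 > r=10.5); Taking the first minus the rest: none of the subtracted shapes is present at this height, so that combined region is unchanged — 1 connected region. The outline is a single polygon with 4 vertices. Extrusion per mm of travel: 0.25 × 0.24 / (π × 0.875²) = 0.024945. Accumulating E over each segment gives final E = 2.1702.

G0 X0.00 Y0.00 Z0.72
G1 X23.00 Y0.00 E0.5737
G1 X23.00 Y20.50 E1.0851
G1 X0.00 Y20.50 E1.6588
G1 X0.00 Y0.00 E2.1702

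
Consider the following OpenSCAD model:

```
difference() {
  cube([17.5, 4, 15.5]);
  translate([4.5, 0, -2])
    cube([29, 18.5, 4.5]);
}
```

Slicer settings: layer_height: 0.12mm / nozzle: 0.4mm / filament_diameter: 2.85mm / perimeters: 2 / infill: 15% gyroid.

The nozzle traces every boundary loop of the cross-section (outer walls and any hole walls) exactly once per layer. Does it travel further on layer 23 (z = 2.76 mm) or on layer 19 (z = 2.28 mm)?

Layer 23 (z = 2.76): the cube is present — its section is the full 17.5×4 rectangle (perimeter 43.00 mm); the cube at (4.5, 0) is absent (z outside [-2, 2.5]); Taking the first minus the rest: none of the subtracted shapes is present at this height, so the 17.5×4 cube is unchanged — boundary = 43.00 mm. So its perimeter = 43.00 mm. Layer 19 (z = 2.28): the 17.5×4 cube contributes its full rectangle (perimeter 43.00 mm); the 29×18.5 cube at (4.5, 0) contributes its full rectangle (perimeter 95.00 mm); After the difference (first − rest): starting from the 17.5×4 cube, the 29×18.5 cube at (4.5, 0) partially overlaps it — only the 52.00 mm² overlap (of its 536.50 mm²) is removed, clipping the outline — boundary = 17.00 mm. So its perimeter = 17.00 mm. Layer 23 is larger (43.00 vs 17.00 mm).

layer 23 (z = 2.76 mm)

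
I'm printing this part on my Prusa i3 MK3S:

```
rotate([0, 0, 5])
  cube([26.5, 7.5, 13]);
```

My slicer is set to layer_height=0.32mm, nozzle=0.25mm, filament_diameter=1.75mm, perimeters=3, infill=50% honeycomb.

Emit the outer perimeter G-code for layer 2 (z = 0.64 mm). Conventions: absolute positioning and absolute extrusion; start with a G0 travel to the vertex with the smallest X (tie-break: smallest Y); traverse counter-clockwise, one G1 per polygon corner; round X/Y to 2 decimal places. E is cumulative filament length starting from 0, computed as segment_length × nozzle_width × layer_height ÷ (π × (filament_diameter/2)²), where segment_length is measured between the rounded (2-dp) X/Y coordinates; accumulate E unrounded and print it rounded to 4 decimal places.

At z = 0.64 mm: the cube is present — its section is the full 26.5×7.5 rectangle; (rotated 5° about Z; rotation is an isometry so areas/perimeters/island counts are preserved). The outline is a single polygon with 4 vertices. Extrusion per mm of travel: 0.25 × 0.32 / (π × 0.875²) = 0.033260. Accumulating E over each segment gives final E = 2.2616.

G0 X-0.65 Y7.47 Z0.64
G1 X0.00 Y0.00 E0.2494
G1 X26.40 Y2.31 E1.1308
G1 X25.75 Y9.78 E1.3802
G1 X-0.65 Y7.47 E2.2616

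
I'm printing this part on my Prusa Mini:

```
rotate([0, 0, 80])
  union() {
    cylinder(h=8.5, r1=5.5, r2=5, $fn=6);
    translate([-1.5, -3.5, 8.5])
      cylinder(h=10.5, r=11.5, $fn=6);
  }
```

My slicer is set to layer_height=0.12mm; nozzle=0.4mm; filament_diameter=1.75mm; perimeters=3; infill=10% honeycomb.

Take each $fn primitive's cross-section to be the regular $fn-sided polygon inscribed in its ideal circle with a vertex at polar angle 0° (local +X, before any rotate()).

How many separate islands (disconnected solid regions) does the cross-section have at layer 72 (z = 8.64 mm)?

1

At z = 8.64 mm: the cone does not reach this height (z outside [0, 8.5]); the cylinder at (-1.5, -3.5): section is a regular 6-gon, circumradius r=11.5; Combining (union): only the r=11.5 cylinder at (-1.5, -3.5) is present, so the union is just that shape — 1 connected region; (whole slice rotated 80° about Z — lengths, areas and connectivity unchanged). Overall, the cross-section is a single solid region. Island count = 1.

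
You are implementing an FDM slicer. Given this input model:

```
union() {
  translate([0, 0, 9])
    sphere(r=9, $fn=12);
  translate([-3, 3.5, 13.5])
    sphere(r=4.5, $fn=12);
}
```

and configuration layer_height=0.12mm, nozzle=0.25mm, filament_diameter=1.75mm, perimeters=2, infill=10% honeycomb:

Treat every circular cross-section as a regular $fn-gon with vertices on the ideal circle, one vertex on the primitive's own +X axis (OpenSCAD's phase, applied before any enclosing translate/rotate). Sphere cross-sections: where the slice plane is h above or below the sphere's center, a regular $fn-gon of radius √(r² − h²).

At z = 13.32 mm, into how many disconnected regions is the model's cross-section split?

1

At z = 13.32 mm: the r=9 sphere contributes a regular 12-gon of circumradius √(9²−4.32²) = 7.895; the r=4.5 sphere at (-3, 3.5) contributes a regular 12-gon of circumradius √(4.5²−0.18²) = 4.496; Taking the union: the regions partially overlap (shared area 53.23 mm²), so overlapping operands fuse into one piece — 1 connected region. The result has 1 disconnected region.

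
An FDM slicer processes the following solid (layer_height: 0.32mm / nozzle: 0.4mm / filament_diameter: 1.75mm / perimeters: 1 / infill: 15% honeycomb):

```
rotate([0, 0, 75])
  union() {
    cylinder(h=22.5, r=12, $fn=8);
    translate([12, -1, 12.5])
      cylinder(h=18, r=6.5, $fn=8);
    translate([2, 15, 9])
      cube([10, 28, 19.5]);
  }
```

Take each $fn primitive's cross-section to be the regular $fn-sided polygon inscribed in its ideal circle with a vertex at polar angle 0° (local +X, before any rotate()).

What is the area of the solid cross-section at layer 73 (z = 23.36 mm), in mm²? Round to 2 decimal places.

399.50 mm²

At z = 23.36 mm: the cylinder is not intersected at this z (z outside [0, 22.5]); the cylinder at (12, -1): section is a regular 8-gon, circumradius r=6.5 (area = (8/2)·6.500²·sin(360°/8) = 119.50 mm²); the cube at (2, 15) is present — its section is the full 10×28 rectangle (area 280.00 mm²); Combining (union): the 2 present regions are separate (no shared area or edge), so areas and boundary lengths simply add and each stays a separate island — area = 399.50 mm²; (rotated 75° about Z; rotation is an isometry so areas/perimeters/island counts are preserved). Overall, the cross-section has 2 separate islands. Net area = 399.50 mm².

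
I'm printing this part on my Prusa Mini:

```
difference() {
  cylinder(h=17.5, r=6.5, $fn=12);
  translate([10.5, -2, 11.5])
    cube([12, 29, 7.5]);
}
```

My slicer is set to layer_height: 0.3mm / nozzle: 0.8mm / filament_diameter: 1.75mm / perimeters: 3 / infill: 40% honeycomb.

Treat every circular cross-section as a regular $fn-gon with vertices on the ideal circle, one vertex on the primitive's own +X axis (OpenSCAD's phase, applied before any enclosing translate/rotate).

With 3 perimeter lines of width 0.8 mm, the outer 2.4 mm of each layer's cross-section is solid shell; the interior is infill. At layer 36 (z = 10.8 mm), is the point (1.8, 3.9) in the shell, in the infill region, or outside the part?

At z = 10.8 mm: the cylinder: section is a regular 12-gon, circumradius r=6.5; the cube at (10.5, -2) is absent (z outside [11.5, 19]); Subtracting the remaining from the first: none of the subtracted shapes is present at this height, so the r=6.5 cylinder is unchanged — 1 connected region. Overall, the cross-section is a single solid region. The nearest boundary edge runs (3.25, 5.63)→(0.00, 6.50); distance from the point to it = 2.05 mm. The point is inside the cross-section, 2.05 mm from the nearest boundary — within the 2.4 mm shell band (3 × 0.8).

shell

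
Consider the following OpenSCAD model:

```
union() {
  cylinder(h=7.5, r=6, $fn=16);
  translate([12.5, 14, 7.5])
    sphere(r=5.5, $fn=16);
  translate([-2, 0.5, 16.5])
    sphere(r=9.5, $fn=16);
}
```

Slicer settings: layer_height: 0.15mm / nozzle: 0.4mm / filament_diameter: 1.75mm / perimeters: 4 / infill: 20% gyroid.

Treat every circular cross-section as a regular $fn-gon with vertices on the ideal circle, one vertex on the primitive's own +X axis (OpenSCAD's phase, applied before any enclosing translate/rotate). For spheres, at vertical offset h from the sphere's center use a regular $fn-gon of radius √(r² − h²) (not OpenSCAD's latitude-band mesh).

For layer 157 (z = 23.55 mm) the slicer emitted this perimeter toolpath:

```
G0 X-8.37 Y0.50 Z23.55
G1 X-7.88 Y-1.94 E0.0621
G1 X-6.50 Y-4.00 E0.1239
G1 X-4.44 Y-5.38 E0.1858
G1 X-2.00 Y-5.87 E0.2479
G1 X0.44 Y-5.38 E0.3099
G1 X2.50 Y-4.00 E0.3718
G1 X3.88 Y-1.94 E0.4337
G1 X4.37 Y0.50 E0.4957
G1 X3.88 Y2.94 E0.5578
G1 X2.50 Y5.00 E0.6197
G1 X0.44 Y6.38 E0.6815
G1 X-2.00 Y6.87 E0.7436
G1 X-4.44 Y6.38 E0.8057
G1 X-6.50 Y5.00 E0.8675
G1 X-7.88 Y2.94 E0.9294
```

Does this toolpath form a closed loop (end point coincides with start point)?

Start point (G0): (-8.37, 0.50). End point (last G1): the path does not return to the start — open.

no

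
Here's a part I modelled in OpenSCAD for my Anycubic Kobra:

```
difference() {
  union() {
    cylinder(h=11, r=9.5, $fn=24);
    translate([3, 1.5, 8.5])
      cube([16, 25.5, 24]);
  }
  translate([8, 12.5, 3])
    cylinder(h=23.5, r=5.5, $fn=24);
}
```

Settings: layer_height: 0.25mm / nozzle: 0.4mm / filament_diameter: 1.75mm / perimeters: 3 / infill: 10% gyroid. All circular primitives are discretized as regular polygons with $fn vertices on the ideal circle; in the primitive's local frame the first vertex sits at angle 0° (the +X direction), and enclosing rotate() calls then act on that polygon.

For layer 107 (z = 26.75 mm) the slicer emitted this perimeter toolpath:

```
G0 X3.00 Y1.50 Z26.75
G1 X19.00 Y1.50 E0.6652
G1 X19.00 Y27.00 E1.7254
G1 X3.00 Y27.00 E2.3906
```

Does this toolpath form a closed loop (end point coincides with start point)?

no

Start point (G0): (3.00, 1.50). End point (last G1): the path does not return to the start — open.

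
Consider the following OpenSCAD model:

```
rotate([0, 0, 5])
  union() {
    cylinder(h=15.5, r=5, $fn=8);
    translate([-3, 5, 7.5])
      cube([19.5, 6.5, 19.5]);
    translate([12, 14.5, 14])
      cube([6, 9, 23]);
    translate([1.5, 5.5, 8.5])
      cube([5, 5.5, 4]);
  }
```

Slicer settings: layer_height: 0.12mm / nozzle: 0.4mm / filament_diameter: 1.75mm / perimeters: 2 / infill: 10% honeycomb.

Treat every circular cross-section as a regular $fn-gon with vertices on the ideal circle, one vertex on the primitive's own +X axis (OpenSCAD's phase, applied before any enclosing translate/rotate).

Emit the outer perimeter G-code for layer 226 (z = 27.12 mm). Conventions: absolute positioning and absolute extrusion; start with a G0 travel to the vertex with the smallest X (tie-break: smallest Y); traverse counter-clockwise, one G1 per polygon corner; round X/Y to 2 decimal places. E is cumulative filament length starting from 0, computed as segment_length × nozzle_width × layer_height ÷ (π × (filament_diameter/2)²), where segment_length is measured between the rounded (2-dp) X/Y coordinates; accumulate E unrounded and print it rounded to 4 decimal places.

At z = 27.12 mm: the cylinder is not intersected at this z (z outside [0, 15.5]); the cube at (-3, 5) does not reach this height (z outside [7.5, 27]); the cube at (12, 14.5) (footprint 6×9) is included at this height; the cube at (1.5, 5.5) is absent (z outside [8.5, 12.5]); Merging all regions: only the 6×9 cube at (12, 14.5) is present, so the union is just that shape — 1 connected region; (whole slice rotated 5° about Z — lengths, areas and connectivity unchanged). The outline is a single polygon with 4 vertices. Extrusion per mm of travel: 0.4 × 0.12 / (π × 0.875²) = 0.019956. Accumulating E over each segment gives final E = 0.5988.

G0 X9.91 Y24.46 Z27.12
G1 X10.69 Y15.49 E0.1797
G1 X16.67 Y16.01 E0.2995
G1 X15.88 Y24.98 E0.4792
G1 X9.91 Y24.46 E0.5988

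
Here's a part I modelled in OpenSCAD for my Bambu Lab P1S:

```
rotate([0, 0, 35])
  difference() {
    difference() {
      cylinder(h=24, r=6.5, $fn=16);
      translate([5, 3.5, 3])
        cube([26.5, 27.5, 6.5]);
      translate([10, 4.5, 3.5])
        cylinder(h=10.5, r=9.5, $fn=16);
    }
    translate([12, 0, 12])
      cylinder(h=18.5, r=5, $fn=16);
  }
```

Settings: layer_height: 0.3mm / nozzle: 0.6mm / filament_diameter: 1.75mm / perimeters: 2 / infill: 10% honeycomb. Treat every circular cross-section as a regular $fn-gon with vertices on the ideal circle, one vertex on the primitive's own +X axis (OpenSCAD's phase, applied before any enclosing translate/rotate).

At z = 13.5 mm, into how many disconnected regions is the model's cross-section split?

At z = 13.5 mm: the cylinder: section is a regular 16-gon, circumradius r=6.5; the cube at (5, 3.5) does not reach this height (z outside [3, 9.5]); the r=9.5 cylinder at (10, 4.5) gives a regular 16-gon of circumradius 9.5 (constant along its height); Subtracting the remaining from the first: starting from the r=6.5 cylinder, the r=9.5 cylinder at (10, 4.5) partially overlaps it — only the 36.79 mm² overlap (of its 276.30 mm²) is removed, clipping the outline — 1 connected region; the r=5 cylinder at (12, 0) contributes a regular 16-gon of circumradius 5; Subtracting the remaining from the first: starting from the result so far, the r=5 cylinder at (12, 0) misses the remaining region (no effect) — 1 connected region; (rotated 35° about Z; rotation is an isometry so areas/perimeters/island counts are preserved). The result has 1 disconnected region.

1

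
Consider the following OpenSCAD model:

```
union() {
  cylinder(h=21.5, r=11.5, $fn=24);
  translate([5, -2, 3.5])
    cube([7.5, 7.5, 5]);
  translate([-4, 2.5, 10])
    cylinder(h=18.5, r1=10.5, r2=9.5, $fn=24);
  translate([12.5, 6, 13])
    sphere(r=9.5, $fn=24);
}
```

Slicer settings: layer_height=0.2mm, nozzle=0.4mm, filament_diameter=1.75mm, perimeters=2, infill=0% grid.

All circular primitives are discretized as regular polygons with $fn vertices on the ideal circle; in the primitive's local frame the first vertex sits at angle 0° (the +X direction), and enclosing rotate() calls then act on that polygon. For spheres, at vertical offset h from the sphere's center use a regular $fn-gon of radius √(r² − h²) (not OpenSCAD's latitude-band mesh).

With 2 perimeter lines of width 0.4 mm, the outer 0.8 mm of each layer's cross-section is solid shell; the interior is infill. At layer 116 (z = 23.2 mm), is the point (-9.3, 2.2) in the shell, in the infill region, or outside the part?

infill

At z = 23.2 mm: the cylinder is absent (z outside [0, 21.5]); the cube at (5, -2) does not reach this height (z outside [3.5, 8.5]); the cone at (-4, 2.5): at t=0.714 of its height the radius interpolates to r₁+(r₂−r₁)t = 9.786, giving a regular 24-gon of that circumradius; the sphere at (12.5, 6) does not reach this height (|z−center|=10.200 > r=9.5); Merging all regions: only the cone at (-4, 2.5) is present, so the union is just that shape — 1 connected region. Overall, the cross-section is a single solid region. The nearest boundary edge runs (-13.79, 2.50)→(-13.45, -0.03); distance from the point to it = 4.41 mm. The point is inside the cross-section and 4.41 mm from the nearest boundary — more than the 0.8 mm shell width (2 × 0.4), so it's in the infill interior.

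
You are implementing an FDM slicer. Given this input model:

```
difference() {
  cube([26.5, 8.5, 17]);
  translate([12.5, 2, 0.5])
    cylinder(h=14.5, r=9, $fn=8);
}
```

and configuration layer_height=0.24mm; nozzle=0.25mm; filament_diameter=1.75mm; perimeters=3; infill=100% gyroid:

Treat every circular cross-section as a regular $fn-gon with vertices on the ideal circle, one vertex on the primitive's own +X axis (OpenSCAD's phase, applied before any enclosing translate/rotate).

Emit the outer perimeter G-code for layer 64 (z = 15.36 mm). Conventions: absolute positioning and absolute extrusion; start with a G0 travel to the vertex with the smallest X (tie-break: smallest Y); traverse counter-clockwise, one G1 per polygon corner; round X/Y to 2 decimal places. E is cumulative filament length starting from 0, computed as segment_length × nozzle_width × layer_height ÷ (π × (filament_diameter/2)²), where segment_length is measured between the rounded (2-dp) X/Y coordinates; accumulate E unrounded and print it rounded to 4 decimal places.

G0 X0.00 Y0.00 Z15.36
G1 X26.50 Y0.00 E0.6610
G1 X26.50 Y8.50 E0.8731
G1 X0.00 Y8.50 E1.5341
G1 X0.00 Y0.00 E1.7462

At z = 15.36 mm: the cube is present — its section is the full 26.5×8.5 rectangle; the cylinder at (12.5, 2) is absent (z outside [0.5, 15]); Taking the first minus the rest: none of the subtracted shapes is present at this height, so the 26.5×8.5 cube is unchanged — 1 connected region. The outline is a single polygon with 4 vertices. Extrusion per mm of travel: 0.25 × 0.24 / (π × 0.875²) = 0.024945. Accumulating E over each segment gives final E = 1.7462.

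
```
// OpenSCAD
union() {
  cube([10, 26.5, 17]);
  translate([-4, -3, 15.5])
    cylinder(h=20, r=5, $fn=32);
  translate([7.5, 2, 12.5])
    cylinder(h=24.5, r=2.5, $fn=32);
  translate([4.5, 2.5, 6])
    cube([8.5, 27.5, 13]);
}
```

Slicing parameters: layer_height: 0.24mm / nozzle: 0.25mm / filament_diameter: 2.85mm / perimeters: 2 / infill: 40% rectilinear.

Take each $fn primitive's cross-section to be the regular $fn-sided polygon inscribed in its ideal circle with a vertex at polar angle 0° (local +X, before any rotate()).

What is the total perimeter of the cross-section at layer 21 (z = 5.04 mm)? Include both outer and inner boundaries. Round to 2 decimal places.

At z = 5.04 mm: the cube (footprint 10×26.5) is included at this height (perimeter 73.00 mm); the cylinder at (-4, -3) is absent (z outside [15.5, 35.5]); the cylinder at (7.5, 2) does not reach this height (z outside [12.5, 37]); the cube at (4.5, 2.5) does not reach this height (z outside [6, 19]); Combining (union): only the 10×26.5 cube is present, so the union is just that shape — boundary = 73.00 mm. Overall, the cross-section is a single solid region. Total boundary length (outer) = 73.00 mm.

73.00 mm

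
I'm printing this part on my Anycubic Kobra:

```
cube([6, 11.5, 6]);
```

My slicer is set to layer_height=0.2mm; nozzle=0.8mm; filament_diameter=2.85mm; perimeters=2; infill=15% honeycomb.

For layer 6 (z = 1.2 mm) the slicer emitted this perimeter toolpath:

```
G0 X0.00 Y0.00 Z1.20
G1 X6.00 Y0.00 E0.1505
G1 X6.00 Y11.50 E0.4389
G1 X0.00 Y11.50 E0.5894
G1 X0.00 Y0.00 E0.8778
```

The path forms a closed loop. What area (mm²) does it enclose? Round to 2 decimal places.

Apply the shoelace formula to the sequence of (X, Y) vertices; enclosed area = 69.00 mm².

69.00 mm²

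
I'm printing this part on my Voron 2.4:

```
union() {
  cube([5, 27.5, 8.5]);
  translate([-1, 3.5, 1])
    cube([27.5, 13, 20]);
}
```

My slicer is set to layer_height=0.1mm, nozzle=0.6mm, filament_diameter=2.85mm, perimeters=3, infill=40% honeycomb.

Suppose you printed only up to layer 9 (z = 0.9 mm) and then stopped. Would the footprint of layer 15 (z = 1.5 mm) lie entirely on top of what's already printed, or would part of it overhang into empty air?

Compare the two slices. At z = 0.9: the cube (footprint 5×27.5) is included at this height (area 137.50 mm²); the cube at (-1, 3.5) is not intersected at this z (z outside [1, 21]); Taking the union: only the 5×27.5 cube is present, so the union is just that shape — area = 137.50 mm². At z = 1.5: the cube is present — its section is the full 5×27.5 rectangle (area 137.50 mm²); the cube at (-1, 3.5) is present — its section is the full 27.5×13 rectangle (area 357.50 mm²); Taking the union: the regions partially overlap — summed areas 495.00 mm² minus the doubly-counted overlap 65.00 mm² gives 430.00 mm² — area = 430.00 mm². Checking containment: at z = 1.5 the cross-section extends beyond the z = 0.9 cross-section by about 292.50 mm².

part overhangs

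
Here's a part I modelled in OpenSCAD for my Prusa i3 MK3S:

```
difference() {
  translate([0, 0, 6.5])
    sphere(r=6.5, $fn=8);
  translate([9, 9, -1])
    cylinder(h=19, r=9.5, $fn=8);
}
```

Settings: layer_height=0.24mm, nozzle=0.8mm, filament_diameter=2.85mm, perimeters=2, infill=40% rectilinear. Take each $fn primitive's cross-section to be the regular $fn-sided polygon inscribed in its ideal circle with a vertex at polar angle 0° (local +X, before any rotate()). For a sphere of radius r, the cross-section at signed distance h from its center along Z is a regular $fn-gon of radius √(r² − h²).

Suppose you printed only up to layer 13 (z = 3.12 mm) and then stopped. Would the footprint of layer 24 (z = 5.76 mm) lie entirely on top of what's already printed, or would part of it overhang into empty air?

Compare the two slices. At z = 3.12: the sphere: section is a regular 8-gon, circumradius = √(r²−h²) = √(6.5²−3.38²) = 5.552 (area = (8/2)·5.552²·sin(360°/8) = 87.19 mm²); the cylinder at (9, 9): section is a regular 8-gon, circumradius r=9.5 (area = (8/2)·9.500²·sin(360°/8) = 255.27 mm²); Subtracting the remaining from the first: starting from the r=6.5 sphere (87.19 mm²), the r=9.5 cylinder at (9, 9) partially overlaps it — only the 6.52 mm² overlap (of its 255.27 mm²) is removed, clipping the outline — area = 80.67 mm². At z = 5.76: the r=6.5 sphere slices to a regular 8-gon of circumradius 6.458 (√(r²−h²) with h=0.74 from center) (area = (8/2)·6.458²·sin(360°/8) = 117.95 mm²); the cylinder at (9, 9): section is a regular 8-gon, circumradius r=9.5 (area = (8/2)·9.500²·sin(360°/8) = 255.27 mm²); Subtracting the remaining from the first: starting from the r=6.5 sphere (117.95 mm²), the r=9.5 cylinder at (9, 9) partially overlaps it — only the 12.59 mm² overlap (of its 255.27 mm²) is removed, clipping the outline — area = 105.36 mm². Checking containment: at z = 5.76 the cross-section extends beyond the z = 3.12 cross-section by about 24.69 mm².

part overhangs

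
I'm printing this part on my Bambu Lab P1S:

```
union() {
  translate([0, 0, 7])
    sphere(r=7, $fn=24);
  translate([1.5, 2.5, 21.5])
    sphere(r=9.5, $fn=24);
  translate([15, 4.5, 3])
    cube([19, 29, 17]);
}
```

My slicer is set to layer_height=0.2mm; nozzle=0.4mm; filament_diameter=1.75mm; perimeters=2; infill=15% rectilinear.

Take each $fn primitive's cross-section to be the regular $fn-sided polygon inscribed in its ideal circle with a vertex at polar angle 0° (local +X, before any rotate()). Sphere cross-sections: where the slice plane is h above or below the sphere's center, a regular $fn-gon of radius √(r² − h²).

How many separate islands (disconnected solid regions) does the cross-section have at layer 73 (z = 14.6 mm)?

At z = 14.6 mm: the sphere is not intersected at this z (|z−center|=7.600 > r=7); the sphere at (1.5, 2.5): section is a regular 24-gon, circumradius = √(r²−h²) = √(9.5²−6.9²) = 6.530; the cube at (15, 4.5) (footprint 19×29) is included at this height; Combining (union): the 2 present regions are separate (no shared area or edge), so areas and boundary lengths simply add and each stays a separate island — 2 connected regions. Overall, the cross-section has 2 separate islands. Island count = 2.

2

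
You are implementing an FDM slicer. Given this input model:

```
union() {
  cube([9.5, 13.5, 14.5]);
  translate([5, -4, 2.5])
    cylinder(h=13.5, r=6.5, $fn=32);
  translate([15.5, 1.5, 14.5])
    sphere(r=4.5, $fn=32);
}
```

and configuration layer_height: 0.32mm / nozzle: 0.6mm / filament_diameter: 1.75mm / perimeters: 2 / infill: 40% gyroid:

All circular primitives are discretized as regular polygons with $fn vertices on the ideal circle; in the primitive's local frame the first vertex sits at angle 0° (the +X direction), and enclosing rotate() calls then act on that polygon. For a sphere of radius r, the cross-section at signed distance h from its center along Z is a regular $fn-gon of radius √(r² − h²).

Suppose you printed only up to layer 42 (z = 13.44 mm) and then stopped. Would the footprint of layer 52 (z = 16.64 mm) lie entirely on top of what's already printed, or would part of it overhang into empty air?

Compare the two slices. At z = 13.44: the cube is present — its section is the full 9.5×13.5 rectangle (area 128.25 mm²); the r=6.5 cylinder at (5, -4) gives a regular 32-gon of circumradius 6.5 (constant along its height) (area = (32/2)·6.500²·sin(360°/32) = 131.88 mm²); the sphere at (15.5, 1.5): section is a regular 32-gon, circumradius = √(r²−h²) = √(4.5²−1.06²) = 4.373 (area = (32/2)·4.373²·sin(360°/32) = 59.70 mm²); Merging all regions: the regions partially overlap — summed areas 319.83 mm² minus the doubly-counted overlap 17.41 mm² gives 302.43 mm² — area = 302.43 mm². At z = 16.64: the cube is not intersected at this z (z outside [0, 14.5]); the cylinder at (5, -4) is not intersected at this z (z outside [2.5, 16]); the r=4.5 sphere at (15.5, 1.5) contributes a regular 32-gon of circumradius √(4.5²−2.14²) = 3.959 (area = (32/2)·3.959²·sin(360°/32) = 48.91 mm²); Merging all regions: only the r=4.5 sphere at (15.5, 1.5) is present, so the union is just that shape — area = 48.91 mm². Checking containment: the cross-section at z = 16.64 is a subset of the cross-section at z = 13.44.

entirely on top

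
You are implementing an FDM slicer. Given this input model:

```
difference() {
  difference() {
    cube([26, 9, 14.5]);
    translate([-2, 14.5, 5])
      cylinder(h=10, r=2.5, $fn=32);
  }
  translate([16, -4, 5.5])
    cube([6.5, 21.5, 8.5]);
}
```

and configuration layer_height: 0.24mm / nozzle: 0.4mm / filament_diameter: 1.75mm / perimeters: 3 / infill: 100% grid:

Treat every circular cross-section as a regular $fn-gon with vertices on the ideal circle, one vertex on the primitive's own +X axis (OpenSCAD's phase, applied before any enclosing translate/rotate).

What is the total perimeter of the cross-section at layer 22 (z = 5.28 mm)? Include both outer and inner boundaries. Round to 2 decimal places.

At z = 5.28 mm: the 26×9 cube contributes its full rectangle (perimeter 70.00 mm); the r=2.5 cylinder at (-2, 14.5) contributes a regular 32-gon of circumradius 2.5 (perimeter = 2·32·2.500·sin(180°/32) = 15.68 mm); Subtracting the remaining from the first: starting from the 26×9 cube, the r=2.5 cylinder at (-2, 14.5) misses the remaining region (no effect) — boundary = 70.00 mm; the cube at (16, -4) does not reach this height (z outside [5.5, 14]); Taking the first minus the rest: none of the subtracted shapes is present at this height, so that combined region is unchanged — boundary = 70.00 mm. Overall, the cross-section is a single solid region. Total boundary length (outer) = 70.00 mm.

70.00 mm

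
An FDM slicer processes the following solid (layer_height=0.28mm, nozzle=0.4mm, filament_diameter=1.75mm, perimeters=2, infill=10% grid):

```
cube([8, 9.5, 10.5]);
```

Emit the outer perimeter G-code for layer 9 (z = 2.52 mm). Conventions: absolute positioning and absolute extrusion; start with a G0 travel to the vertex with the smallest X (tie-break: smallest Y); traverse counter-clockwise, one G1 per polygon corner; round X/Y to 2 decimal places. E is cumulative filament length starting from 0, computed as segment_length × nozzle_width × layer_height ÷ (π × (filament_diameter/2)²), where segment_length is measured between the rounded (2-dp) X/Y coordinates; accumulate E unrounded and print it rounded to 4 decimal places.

G0 X0.00 Y0.00 Z2.52
G1 X8.00 Y0.00 E0.3725
G1 X8.00 Y9.50 E0.8149
G1 X0.00 Y9.50 E1.1874
G1 X0.00 Y0.00 E1.6297

At z = 2.52 mm: the cube (footprint 8×9.5) is included at this height. The outline is a single polygon with 4 vertices. Extrusion per mm of travel: 0.4 × 0.28 / (π × 0.875²) = 0.046564. Accumulating E over each segment gives final E = 1.6297.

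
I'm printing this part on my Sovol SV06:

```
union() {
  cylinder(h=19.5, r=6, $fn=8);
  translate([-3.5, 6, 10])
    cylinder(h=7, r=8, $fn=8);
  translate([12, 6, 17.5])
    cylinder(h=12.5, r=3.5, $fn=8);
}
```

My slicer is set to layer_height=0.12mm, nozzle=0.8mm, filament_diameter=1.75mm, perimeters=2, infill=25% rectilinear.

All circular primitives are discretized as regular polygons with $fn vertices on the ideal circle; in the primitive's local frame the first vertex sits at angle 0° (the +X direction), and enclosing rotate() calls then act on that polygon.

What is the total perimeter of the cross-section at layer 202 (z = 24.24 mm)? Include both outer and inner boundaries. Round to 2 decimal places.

21.43 mm

At z = 24.24 mm: the cylinder is absent (z outside [0, 19.5]); the cylinder at (-3.5, 6) is not intersected at this z (z outside [10, 17]); the r=3.5 cylinder at (12, 6) contributes a regular 8-gon of circumradius 3.5 (perimeter = 2·8·3.500·sin(180°/8) = 21.43 mm); Taking the union: only the r=3.5 cylinder at (12, 6) is present, so the union is just that shape — boundary = 21.43 mm. Overall, the cross-section is a single solid region. Total boundary length (outer) = 21.43 mm.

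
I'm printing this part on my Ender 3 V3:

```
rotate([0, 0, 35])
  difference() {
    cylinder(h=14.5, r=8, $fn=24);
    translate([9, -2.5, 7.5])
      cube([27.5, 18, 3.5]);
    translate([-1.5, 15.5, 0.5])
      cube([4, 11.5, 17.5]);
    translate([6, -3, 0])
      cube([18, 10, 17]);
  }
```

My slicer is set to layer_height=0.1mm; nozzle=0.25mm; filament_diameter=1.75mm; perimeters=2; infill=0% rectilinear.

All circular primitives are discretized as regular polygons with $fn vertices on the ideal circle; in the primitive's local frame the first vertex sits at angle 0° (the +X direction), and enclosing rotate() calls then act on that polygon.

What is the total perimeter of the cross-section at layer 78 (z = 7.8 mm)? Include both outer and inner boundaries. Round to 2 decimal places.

50.88 mm

At z = 7.8 mm: the r=8 cylinder contributes a regular 24-gon of circumradius 8 (perimeter = 2·24·8.000·sin(180°/24) = 50.12 mm); the cube at (9, -2.5) is present — its section is the full 27.5×18 rectangle (perimeter 91.00 mm); the cube at (-1.5, 15.5) is present — its section is the full 4×11.5 rectangle (perimeter 31.00 mm); the cube at (6, -3) (footprint 18×10) is included at this height (perimeter 56.00 mm); Subtracting the remaining from the first: starting from the r=8 cylinder, the 27.5×18 cube at (9, -2.5) misses the remaining region (no effect); the 4×11.5 cube at (-1.5, 15.5) misses the remaining region (no effect); the 18×10 cube at (6, -3) partially overlaps it — only the 12.27 mm² overlap (of its 180.00 mm²) is removed, clipping the outline — boundary = 50.88 mm; (rotated 35° about Z; rotation is an isometry so areas/perimeters/island counts are preserved). Overall, the cross-section is a single solid region. Total boundary length (outer) = 50.88 mm.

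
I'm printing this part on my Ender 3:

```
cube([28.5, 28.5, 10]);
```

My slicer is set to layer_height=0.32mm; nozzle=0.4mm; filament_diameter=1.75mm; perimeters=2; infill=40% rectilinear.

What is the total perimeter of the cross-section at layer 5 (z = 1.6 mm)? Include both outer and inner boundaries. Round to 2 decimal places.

114.00 mm

At z = 1.6 mm: the cube is present — its section is the full 28.5×28.5 rectangle (perimeter 114.00 mm). Overall, the cross-section is a single solid region. Total boundary length (outer) = 114.00 mm.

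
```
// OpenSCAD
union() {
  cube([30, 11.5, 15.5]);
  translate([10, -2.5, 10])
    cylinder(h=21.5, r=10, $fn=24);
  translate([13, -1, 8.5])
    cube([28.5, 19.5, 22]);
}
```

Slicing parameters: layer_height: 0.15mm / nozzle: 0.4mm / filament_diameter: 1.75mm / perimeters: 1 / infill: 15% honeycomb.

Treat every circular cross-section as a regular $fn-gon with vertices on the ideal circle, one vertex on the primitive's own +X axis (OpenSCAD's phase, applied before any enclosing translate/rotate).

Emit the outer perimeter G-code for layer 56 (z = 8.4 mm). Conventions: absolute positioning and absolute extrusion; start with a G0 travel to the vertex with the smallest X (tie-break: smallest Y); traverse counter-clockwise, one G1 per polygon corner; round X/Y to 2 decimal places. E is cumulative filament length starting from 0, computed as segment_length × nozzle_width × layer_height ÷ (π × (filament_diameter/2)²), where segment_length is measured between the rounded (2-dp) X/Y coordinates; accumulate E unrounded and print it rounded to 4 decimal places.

At z = 8.4 mm: the cube (footprint 30×11.5) is included at this height; the cylinder at (10, -2.5) does not reach this height (z outside [10, 31.5]); the cube at (13, -1) is absent (z outside [8.5, 30.5]); Combining (union): only the 30×11.5 cube is present, so the union is just that shape — 1 connected region. The outline is a single polygon with 4 vertices. Extrusion per mm of travel: 0.4 × 0.15 / (π × 0.875²) = 0.024945. Accumulating E over each segment gives final E = 2.0704.

G0 X0.00 Y0.00 Z8.40
G1 X30.00 Y0.00 E0.7484
G1 X30.00 Y11.50 E1.0352
G1 X0.00 Y11.50 E1.7836
G1 X0.00 Y0.00 E2.0704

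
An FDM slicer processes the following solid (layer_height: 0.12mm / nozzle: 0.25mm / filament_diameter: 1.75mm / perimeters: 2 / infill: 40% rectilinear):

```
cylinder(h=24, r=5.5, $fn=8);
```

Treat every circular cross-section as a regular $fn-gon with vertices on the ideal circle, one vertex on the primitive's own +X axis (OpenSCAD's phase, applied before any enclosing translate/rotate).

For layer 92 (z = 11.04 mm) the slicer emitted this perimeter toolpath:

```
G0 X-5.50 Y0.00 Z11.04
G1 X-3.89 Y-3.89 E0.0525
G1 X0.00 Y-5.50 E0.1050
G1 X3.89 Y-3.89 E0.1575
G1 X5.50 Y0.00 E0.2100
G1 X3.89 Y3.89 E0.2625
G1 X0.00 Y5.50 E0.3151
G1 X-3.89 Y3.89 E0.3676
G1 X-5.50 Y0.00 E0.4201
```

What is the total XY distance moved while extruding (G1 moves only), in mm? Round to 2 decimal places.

33.68 mm

Sum the Euclidean lengths of each G1 segment: total = 33.68 mm.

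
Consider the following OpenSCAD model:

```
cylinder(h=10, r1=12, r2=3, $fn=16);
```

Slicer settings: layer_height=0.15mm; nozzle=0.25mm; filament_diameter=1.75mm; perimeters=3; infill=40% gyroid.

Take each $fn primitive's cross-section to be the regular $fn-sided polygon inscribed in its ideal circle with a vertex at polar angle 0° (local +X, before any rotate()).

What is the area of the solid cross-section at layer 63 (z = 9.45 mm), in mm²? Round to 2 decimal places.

37.40 mm²

At z = 9.45 mm: the cone contributes a regular 16-gon of circumradius 3.495 (interpolated between r1=12 and r2=3 at t=0.945) (area = (16/2)·3.495²·sin(360°/16) = 37.40 mm²). Overall, the cross-section is a single solid region. Net area = 37.40 mm².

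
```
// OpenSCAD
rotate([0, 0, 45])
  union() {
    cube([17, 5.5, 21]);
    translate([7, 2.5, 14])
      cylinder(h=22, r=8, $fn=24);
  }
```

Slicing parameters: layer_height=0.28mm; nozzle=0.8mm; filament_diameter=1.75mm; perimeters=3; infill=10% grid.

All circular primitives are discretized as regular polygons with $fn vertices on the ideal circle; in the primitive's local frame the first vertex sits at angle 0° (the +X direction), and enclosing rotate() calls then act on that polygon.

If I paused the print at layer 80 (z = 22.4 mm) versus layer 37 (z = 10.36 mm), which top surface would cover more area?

layer 80 (z = 22.4 mm)

Layer 80 (z = 22.4): the cube is not intersected at this z (z outside [0, 21]); the cylinder at (7, 2.5): section is a regular 24-gon, circumradius r=8 (area = (24/2)·8.000²·sin(360°/24) = 198.77 mm²); Combining (union): only the r=8 cylinder at (7, 2.5) is present, so the union is just that shape — area = 198.77 mm²; (whole slice rotated 45° about Z — lengths, areas and connectivity unchanged). So its area = 198.77 mm². Layer 37 (z = 10.36): the cube (footprint 17×5.5) is included at this height (area 93.50 mm²); the cylinder at (7, 2.5) is not intersected at this z (z outside [14, 36]); Combining (union): only the 17×5.5 cube is present, so the union is just that shape — area = 93.50 mm²; (whole slice rotated 45° about Z — lengths, areas and connectivity unchanged). So its area = 93.50 mm². Layer 80 is larger (198.77 vs 93.50 mm²).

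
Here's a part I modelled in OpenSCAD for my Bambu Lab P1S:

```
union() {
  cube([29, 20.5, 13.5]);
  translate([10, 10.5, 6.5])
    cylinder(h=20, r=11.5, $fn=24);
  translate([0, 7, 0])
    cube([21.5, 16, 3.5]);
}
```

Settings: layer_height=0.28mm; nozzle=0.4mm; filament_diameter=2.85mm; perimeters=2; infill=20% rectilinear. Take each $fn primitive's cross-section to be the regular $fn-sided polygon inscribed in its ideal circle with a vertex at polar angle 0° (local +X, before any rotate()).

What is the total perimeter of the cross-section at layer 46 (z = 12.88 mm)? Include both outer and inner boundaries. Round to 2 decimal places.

At z = 12.88 mm: the 29×20.5 cube contributes its full rectangle (perimeter 99.00 mm); the r=11.5 cylinder at (10, 10.5) contributes a regular 24-gon of circumradius 11.5 (perimeter = 2·24·11.500·sin(180°/24) = 72.05 mm); the cube at (0, 7) does not reach this height (z outside [0, 3.5]); Taking the union: the regions partially overlap (shared area 383.61 mm²), so the edge portions inside another operand are dropped and the merged outline is re-measured after clipping — boundary = 100.28 mm. Overall, the cross-section is a single solid region. Total boundary length (outer) = 100.28 mm.

100.28 mm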